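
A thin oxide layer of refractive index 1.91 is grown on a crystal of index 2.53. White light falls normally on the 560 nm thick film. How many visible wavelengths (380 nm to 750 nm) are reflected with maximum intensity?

3

Top surface (1.0 → 1.91): reflection off a higher-index medium gives a half-wave phase shift.
Ray reflecting at the bottom interface goes from n = 1.91 toward n = 2.53: a half-wave phase shift.
The two reflections carry the same phase change, so no net offset.
For maximum reflection here: 2 n t = m λ.
λ = 2 n t / m = 2139 / m nm.
m=2: 1070 nm (IR); m=3: 713 nm (visible); m=4: 535 nm (visible); m=5: 428 nm (visible); m=6: 357 nm (UV).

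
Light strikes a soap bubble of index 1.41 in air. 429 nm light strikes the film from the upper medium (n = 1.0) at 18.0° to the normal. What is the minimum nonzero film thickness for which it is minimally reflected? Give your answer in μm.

Top surface (1.0 → 1.41): reflection off a higher-index medium gives a half-wave phase shift.
At the lower boundary (n = 1.41 to n = 1.0) the reflected ray undergoes no phase shift.
Net: one phase inversion between the two reflected rays.
For weak reflection here: 2 n t cos θ_r = m λ.
Snell's law: 1.0 sin 18.0° = 1.41 sin θ_r → sin θ_r = 0.219, cos θ_r = 0.976.
Minimum nonzero at m = 1: t = λ / (2 n cos θ_r) = 429 / (2 × 1.41 × 0.976) = 156 nm.

0.156 μm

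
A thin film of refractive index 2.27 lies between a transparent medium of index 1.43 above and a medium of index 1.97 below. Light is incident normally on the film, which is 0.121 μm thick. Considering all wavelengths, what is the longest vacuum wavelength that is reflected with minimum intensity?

Top surface (1.43 → 2.27): reflection off a higher-index medium gives a half-wave phase shift.
Bottom surface (2.27 → 1.97): reflection off a lower-index medium gives no phase shift.
Exactly one π shift → a net half-wave offset.
For weak reflection here: 2 n t = m λ.
λ = 2 n t / m. The longest wavelength is m = 1: λ = 2 × 2.27 × 121 / 1.00 = 549 nm.

549 nm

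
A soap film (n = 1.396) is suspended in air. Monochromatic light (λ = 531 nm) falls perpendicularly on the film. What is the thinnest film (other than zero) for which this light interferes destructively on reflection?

Ray reflecting at the top interface goes from n = 1.0 toward n = 1.396: a half-wave phase shift.
At the lower boundary (n = 1.396 to n = 1.0) the reflected ray undergoes no phase shift.
Exactly one π shift → a net half-wave offset.
So the condition for destructive reflection is 2 n t = m λ.
Minimum nonzero at m = 1: t = λ / (2 n) = 531 / (2 × 1.396) = 190 nm.

190 nm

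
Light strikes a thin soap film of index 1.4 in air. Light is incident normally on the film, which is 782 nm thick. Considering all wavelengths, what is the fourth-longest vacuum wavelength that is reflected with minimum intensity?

Ray reflecting at the top interface goes from n = 1.0 toward n = 1.4: a half-wave phase shift.
Ray reflecting at the bottom interface goes from n = 1.4 toward n = 1.0: no phase shift.
Net: one phase inversion between the two reflected rays.
So the condition for destructive reflection is 2 n t = m λ.
λ = 2 n t / m. The fourth-longest wavelength is m = 4: λ = 2 × 1.4 × 782 / 4.00 = 547 nm.

547 nm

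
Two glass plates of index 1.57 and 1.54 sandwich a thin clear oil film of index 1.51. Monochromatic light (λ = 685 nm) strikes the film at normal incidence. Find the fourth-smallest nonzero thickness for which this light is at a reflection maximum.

794 nm

At the upper boundary (n = 1.57 to n = 1.51) the reflected ray undergoes no phase shift.
Ray reflecting at the bottom interface goes from n = 1.51 toward n = 1.54: a half-wave phase shift.
The two reflections differ by half a wavelength.
So the condition for constructive reflection is 2 n t = (m + ½) λ.
The fourth-smallest nonzero thickness corresponds to m = 3: t = (m + ½) λ / (2 n) = 3.50 × 685 / (2 × 1.51) = 794 nm.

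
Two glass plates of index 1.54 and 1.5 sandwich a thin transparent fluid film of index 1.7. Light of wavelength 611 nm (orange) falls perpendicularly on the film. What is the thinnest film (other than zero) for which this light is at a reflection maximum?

Top surface (1.54 → 1.7): reflection off a higher-index medium gives a half-wave phase shift.
Ray reflecting at the bottom interface goes from n = 1.7 toward n = 1.5: no phase shift.
Net: one phase inversion between the two reflected rays.
For strong reflection here: 2 n t = (m + ½) λ.
Minimum at m = 0: t = λ / (4 n) = 611 / (4 × 1.7) = 89.9 nm.

89.9 nm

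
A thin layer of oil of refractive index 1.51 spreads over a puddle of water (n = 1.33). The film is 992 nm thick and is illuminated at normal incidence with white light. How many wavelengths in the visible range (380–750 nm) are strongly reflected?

4

Top surface (1.0 → 1.51): reflection off a higher-index medium gives a half-wave phase shift.
At the lower boundary (n = 1.51 to n = 1.33) the reflected ray undergoes no phase shift.
The two reflections differ by half a wavelength.
So the condition for constructive reflection is 2 n t = (m + ½) λ.
λ = 2 n t / (m + ½) = 2996 / (m + ½) nm.
m=3: 856 nm (IR); m=4: 666 nm (visible); m=5: 545 nm (visible); m=6: 461 nm (visible); m=7: 399 nm (visible); m=8: 352 nm (UV).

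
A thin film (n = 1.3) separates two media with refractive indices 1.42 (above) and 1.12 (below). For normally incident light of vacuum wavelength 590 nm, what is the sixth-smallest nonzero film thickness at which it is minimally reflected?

Ray reflecting at the top interface goes from n = 1.42 toward n = 1.3: no phase shift.
Ray reflecting at the bottom interface goes from n = 1.3 toward n = 1.12: no phase shift.
Net: no relative phase inversion (both shifts match).
With no net inversion, destructive interference in reflection requires 2 n t = (m + ½) λ.
The sixth-smallest nonzero thickness corresponds to m = 5: t = (m + ½) λ / (2 n) = 5.50 × 590 / (2 × 1.3) = 1248 nm.

1248 nm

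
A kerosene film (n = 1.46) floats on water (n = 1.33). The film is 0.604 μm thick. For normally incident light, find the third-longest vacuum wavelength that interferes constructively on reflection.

At the upper boundary (n = 1.0 to n = 1.46) the reflected ray undergoes a half-wave phase shift.
Bottom surface (1.46 → 1.33): reflection off a lower-index medium gives no phase shift.
Exactly one π shift → a net half-wave offset.
For strong reflection here: 2 n t = (m + ½) λ.
λ = 2 n t / (m + ½). The third-longest wavelength is m = 2: λ = 2 × 1.46 × 604 / 2.50 = 705 nm.

705 nm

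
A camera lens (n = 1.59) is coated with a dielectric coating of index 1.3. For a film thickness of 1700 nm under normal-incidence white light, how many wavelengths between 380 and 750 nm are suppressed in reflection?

6

Ray reflecting at the top interface goes from n = 1.0 toward n = 1.3: a half-wave phase shift.
Ray reflecting at the bottom interface goes from n = 1.3 toward n = 1.59: a half-wave phase shift.
The two reflections carry the same phase change, so no net offset.
For dark reflection here: 2 n t = (m + ½) λ.
λ = 2 n t / (m + ½) = 4420 / (m + ½) nm.
m=5: 804 nm (IR); m=6: 680 nm (visible); m=7: 589 nm (visible); m=8: 520 nm (visible); m=9: 465 nm (visible); m=10: 421 nm (visible); m=11: 384 nm (visible); m=12: 354 nm (UV).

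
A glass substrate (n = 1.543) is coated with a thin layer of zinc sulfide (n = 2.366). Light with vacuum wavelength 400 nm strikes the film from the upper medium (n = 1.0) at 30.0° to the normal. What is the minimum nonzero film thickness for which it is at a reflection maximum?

At the upper boundary (n = 1.0 to n = 2.366) the reflected ray undergoes a half-wave phase shift.
Bottom surface (2.366 → 1.543): reflection off a lower-index medium gives no phase shift.
The two reflections differ by half a wavelength.
So the condition for constructive reflection is 2 n t cos θ_r = (m + ½) λ.
Snell's law: 1.0 sin 30.0° = 2.366 sin θ_r → sin θ_r = 0.211, cos θ_r = 0.977.
Minimum at m = 0: t = λ / (4 n cos θ_r) = 400 / (4 × 2.366 × 0.977) = 43.2 nm.

43.2 nm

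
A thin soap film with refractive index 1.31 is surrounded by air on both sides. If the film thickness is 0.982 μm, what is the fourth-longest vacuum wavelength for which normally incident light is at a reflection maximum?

735 nm

At the upper boundary (n = 1.0 to n = 1.31) the reflected ray undergoes a half-wave phase shift.
Bottom surface (1.31 → 1.0): reflection off a lower-index medium gives no phase shift.
Net: one phase inversion between the two reflected rays.
For maximum reflection here: 2 n t = (m + ½) λ.
λ = 2 n t / (m + ½). The fourth-longest wavelength is m = 3: λ = 2 × 1.31 × 982 / 3.50 = 735 nm.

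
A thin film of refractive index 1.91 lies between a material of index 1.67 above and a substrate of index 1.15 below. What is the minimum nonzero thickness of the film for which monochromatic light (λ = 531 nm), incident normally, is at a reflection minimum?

Ray reflecting at the top interface goes from n = 1.67 toward n = 1.91: a half-wave phase shift.
Bottom surface (1.91 → 1.15): reflection off a lower-index medium gives no phase shift.
The two reflections differ by half a wavelength.
So the condition for destructive reflection is 2 n t = m λ.
Minimum nonzero at m = 1: t = λ / (2 n) = 531 / (2 × 1.91) = 139 nm.

139 nm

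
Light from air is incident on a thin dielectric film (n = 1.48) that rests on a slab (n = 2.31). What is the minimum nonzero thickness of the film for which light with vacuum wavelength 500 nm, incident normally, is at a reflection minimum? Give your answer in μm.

At the upper boundary (n = 1.0 to n = 1.48) the reflected ray undergoes a half-wave phase shift.
Bottom surface (1.48 → 2.31): reflection off a higher-index medium gives a half-wave phase shift.
Net: no relative phase inversion (both shifts match).
With no net inversion, destructive interference in reflection requires 2 n t = (m + ½) λ.
Minimum at m = 0: t = λ / (4 n) = 500 / (4 × 1.48) = 84.5 nm.

0.0845 μm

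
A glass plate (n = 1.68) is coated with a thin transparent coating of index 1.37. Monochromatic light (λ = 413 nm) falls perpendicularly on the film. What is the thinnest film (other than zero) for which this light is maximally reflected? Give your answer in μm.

0.151 μm

At the upper boundary (n = 1.0 to n = 1.37) the reflected ray undergoes a half-wave phase shift.
Bottom surface (1.37 → 1.68): reflection off a higher-index medium gives a half-wave phase shift.
Net: no relative phase inversion (both shifts match).
So the condition for constructive reflection is 2 n t = m λ.
Minimum nonzero at m = 1: t = λ / (2 n) = 413 / (2 × 1.37) = 151 nm.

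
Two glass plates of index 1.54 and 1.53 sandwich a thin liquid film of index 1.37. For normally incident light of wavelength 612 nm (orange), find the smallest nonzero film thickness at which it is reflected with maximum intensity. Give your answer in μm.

0.112 μm

Ray reflecting at the top interface goes from n = 1.54 toward n = 1.37: no phase shift.
Ray reflecting at the bottom interface goes from n = 1.37 toward n = 1.53: a half-wave phase shift.
Exactly one π shift → a net half-wave offset.
For bright reflection here: 2 n t = (m + ½) λ.
Minimum at m = 0: t = λ / (4 n) = 612 / (4 × 1.37) = 112 nm.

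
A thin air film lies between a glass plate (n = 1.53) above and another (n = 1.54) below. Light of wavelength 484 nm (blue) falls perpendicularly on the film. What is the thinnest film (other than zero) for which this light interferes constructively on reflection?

121 nm

Ray reflecting at the top interface goes from n = 1.53 toward n = 1.0: no phase shift.
At the lower boundary (n = 1.0 to n = 1.54) the reflected ray undergoes a half-wave phase shift.
Net: one phase inversion between the two reflected rays.
For bright reflection here: 2 n t = (m + ½) λ.
Minimum at m = 0: t = λ / (4 n) = 484 / (4 × 1.0) = 121 nm.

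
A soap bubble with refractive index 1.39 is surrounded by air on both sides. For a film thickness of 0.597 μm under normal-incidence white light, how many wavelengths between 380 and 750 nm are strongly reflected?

2

Top surface (1.0 → 1.39): reflection off a higher-index medium gives a half-wave phase shift.
Bottom surface (1.39 → 1.0): reflection off a lower-index medium gives no phase shift.
The two reflections differ by half a wavelength.
So the condition for constructive reflection is 2 n t = (m + ½) λ.
λ = 2 n t / (m + ½) = 1660 / (m + ½) nm.
m=1: 1106 nm (IR); m=2: 664 nm (visible); m=3: 474 nm (visible); m=4: 369 nm (UV).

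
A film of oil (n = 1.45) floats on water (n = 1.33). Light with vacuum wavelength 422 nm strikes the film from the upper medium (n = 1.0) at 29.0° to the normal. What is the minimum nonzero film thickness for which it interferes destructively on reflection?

At the upper boundary (n = 1.0 to n = 1.45) the reflected ray undergoes a half-wave phase shift.
At the lower boundary (n = 1.45 to n = 1.33) the reflected ray undergoes no phase shift.
Net: one phase inversion between the two reflected rays.
With one net inversion, destructive interference in reflection requires 2 n t cos θ_r = m λ.
Snell's law: 1.0 sin 29.0° = 1.45 sin θ_r → sin θ_r = 0.334, cos θ_r = 0.942.
Minimum nonzero at m = 1: t = λ / (2 n cos θ_r) = 422 / (2 × 1.45 × 0.942) = 154 nm.

154 nm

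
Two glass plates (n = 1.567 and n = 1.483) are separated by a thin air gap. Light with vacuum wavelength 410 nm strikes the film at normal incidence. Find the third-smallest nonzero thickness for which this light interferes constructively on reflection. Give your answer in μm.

0.513 μm

At the upper boundary (n = 1.567 to n = 1.0) the reflected ray undergoes no phase shift.
Bottom surface (1.0 → 1.483): reflection off a higher-index medium gives a half-wave phase shift.
The two reflections differ by half a wavelength.
For bright reflection here: 2 n t = (m + ½) λ.
The third-smallest nonzero thickness corresponds to m = 2: t = (m + ½) λ / (2 n) = 2.50 × 410 / (2 × 1.0) = 513 nm.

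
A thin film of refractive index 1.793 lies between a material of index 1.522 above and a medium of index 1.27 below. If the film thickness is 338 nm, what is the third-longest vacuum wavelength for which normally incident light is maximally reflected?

Ray reflecting at the top interface goes from n = 1.522 toward n = 1.793: a half-wave phase shift.
Bottom surface (1.793 → 1.27): reflection off a lower-index medium gives no phase shift.
Exactly one π shift → a net half-wave offset.
With one net inversion, constructive interference in reflection requires 2 n t = (m + ½) λ.
λ = 2 n t / (m + ½). The third-longest wavelength is m = 2: λ = 2 × 1.793 × 338 / 2.50 = 485 nm.

485 nm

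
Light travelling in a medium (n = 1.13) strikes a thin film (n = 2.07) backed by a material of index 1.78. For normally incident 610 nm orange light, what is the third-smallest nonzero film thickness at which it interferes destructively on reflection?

442 nm

Ray reflecting at the top interface goes from n = 1.13 toward n = 2.07: a half-wave phase shift.
Ray reflecting at the bottom interface goes from n = 2.07 toward n = 1.78: no phase shift.
Net: one phase inversion between the two reflected rays.
For minimum reflection here: 2 n t = m λ.
The third-smallest nonzero thickness corresponds to m = 3: t = m λ / (2 n) = 3.00 × 610 / (2 × 2.07) = 442 nm.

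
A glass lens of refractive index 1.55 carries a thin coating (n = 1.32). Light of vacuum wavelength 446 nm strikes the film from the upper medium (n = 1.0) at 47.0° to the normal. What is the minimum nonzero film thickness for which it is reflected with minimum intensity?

At the upper boundary (n = 1.0 to n = 1.32) the reflected ray undergoes a half-wave phase shift.
Bottom surface (1.32 → 1.55): reflection off a higher-index medium gives a half-wave phase shift.
Net: no relative phase inversion (both shifts match).
With no net inversion, destructive interference in reflection requires 2 n t cos θ_r = (m + ½) λ.
Snell's law: 1.0 sin 47.0° = 1.32 sin θ_r → sin θ_r = 0.554, cos θ_r = 0.832.
Minimum at m = 0: t = λ / (4 n cos θ_r) = 446 / (4 × 1.32 × 0.832) = 101 nm.

101 nm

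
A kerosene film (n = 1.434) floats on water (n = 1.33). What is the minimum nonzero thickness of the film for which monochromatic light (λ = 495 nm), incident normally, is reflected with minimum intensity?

At the upper boundary (n = 1.0 to n = 1.434) the reflected ray undergoes a half-wave phase shift.
At the lower boundary (n = 1.434 to n = 1.33) the reflected ray undergoes no phase shift.
Net: one phase inversion between the two reflected rays.
So the condition for destructive reflection is 2 n t = m λ.
Minimum nonzero at m = 1: t = λ / (2 n) = 495 / (2 × 1.434) = 173 nm.

173 nm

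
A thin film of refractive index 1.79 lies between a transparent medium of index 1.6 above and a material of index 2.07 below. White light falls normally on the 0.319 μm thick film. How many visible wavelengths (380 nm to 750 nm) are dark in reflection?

At the upper boundary (n = 1.6 to n = 1.79) the reflected ray undergoes a half-wave phase shift.
At the lower boundary (n = 1.79 to n = 2.07) the reflected ray undergoes a half-wave phase shift.
Net: no relative phase inversion (both shifts match).
For weak reflection here: 2 n t = (m + ½) λ.
λ = 2 n t / (m + ½) = 1142 / (m + ½) nm.
m=1: 761 nm (IR); m=2: 457 nm (visible); m=3: 326 nm (UV).

1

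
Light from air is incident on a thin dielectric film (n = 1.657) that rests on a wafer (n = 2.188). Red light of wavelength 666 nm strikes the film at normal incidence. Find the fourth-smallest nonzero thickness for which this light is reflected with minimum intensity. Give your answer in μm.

0.703 μm

At the upper boundary (n = 1.0 to n = 1.657) the reflected ray undergoes a half-wave phase shift.
Ray reflecting at the bottom interface goes from n = 1.657 toward n = 2.188: a half-wave phase shift.
Net: no relative phase inversion (both shifts match).
For dark reflection here: 2 n t = (m + ½) λ.
The fourth-smallest nonzero thickness corresponds to m = 3: t = (m + ½) λ / (2 n) = 3.50 × 666 / (2 × 1.657) = 703 nm.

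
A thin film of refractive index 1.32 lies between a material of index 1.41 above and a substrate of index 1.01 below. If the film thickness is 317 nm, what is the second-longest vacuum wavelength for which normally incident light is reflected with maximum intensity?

418 nm

At the upper boundary (n = 1.41 to n = 1.32) the reflected ray undergoes no phase shift.
At the lower boundary (n = 1.32 to n = 1.01) the reflected ray undergoes no phase shift.
Zero or two π shifts → no net half-wave offset.
So the condition for constructive reflection is 2 n t = m λ.
λ = 2 n t / m. The second-longest wavelength is m = 2: λ = 2 × 1.32 × 317 / 2.00 = 418 nm.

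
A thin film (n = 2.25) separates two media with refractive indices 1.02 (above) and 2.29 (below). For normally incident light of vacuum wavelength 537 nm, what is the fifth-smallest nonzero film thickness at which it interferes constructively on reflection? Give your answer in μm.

0.597 μm

Top surface (1.02 → 2.25): reflection off a higher-index medium gives a half-wave phase shift.
At the lower boundary (n = 2.25 to n = 2.29) the reflected ray undergoes a half-wave phase shift.
The two reflections carry the same phase change, so no net offset.
So the condition for constructive reflection is 2 n t = m λ.
The fifth-smallest nonzero thickness corresponds to m = 5: t = m λ / (2 n) = 5.00 × 537 / (2 × 2.25) = 597 nm.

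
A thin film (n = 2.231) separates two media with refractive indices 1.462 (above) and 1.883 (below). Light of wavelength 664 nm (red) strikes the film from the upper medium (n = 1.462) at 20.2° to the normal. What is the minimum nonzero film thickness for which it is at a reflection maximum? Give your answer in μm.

Top surface (1.462 → 2.231): reflection off a higher-index medium gives a half-wave phase shift.
Bottom surface (2.231 → 1.883): reflection off a lower-index medium gives no phase shift.
Exactly one π shift → a net half-wave offset.
For strong reflection here: 2 n t cos θ_r = (m + ½) λ.
Snell's law: 1.462 sin 20.2° = 2.231 sin θ_r → sin θ_r = 0.226, cos θ_r = 0.974.
Minimum at m = 0: t = λ / (4 n cos θ_r) = 664 / (4 × 2.231 × 0.974) = 76.4 nm.

0.0764 μm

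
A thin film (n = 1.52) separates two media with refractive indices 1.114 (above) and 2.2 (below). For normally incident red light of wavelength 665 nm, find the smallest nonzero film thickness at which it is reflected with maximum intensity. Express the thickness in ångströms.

Ray reflecting at the top interface goes from n = 1.114 toward n = 1.52: a half-wave phase shift.
At the lower boundary (n = 1.52 to n = 2.2) the reflected ray undergoes a half-wave phase shift.
Zero or two π shifts → no net half-wave offset.
So the condition for constructive reflection is 2 n t = m λ.
Minimum nonzero at m = 1: t = λ / (2 n) = 665 / (2 × 1.52) = 219 nm.

2188 Å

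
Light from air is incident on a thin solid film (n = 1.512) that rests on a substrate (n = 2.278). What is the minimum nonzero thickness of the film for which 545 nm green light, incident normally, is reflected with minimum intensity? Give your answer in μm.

0.0901 μm

At the upper boundary (n = 1.0 to n = 1.512) the reflected ray undergoes a half-wave phase shift.
Bottom surface (1.512 → 2.278): reflection off a higher-index medium gives a half-wave phase shift.
The two reflections carry the same phase change, so no net offset.
So the condition for destructive reflection is 2 n t = (m + ½) λ.
Minimum at m = 0: t = λ / (4 n) = 545 / (4 × 1.512) = 90.1 nm.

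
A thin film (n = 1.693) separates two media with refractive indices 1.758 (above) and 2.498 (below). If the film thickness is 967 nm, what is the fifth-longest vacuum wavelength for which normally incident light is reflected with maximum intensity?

Top surface (1.758 → 1.693): reflection off a lower-index medium gives no phase shift.
Bottom surface (1.693 → 2.498): reflection off a higher-index medium gives a half-wave phase shift.
The two reflections differ by half a wavelength.
For strong reflection here: 2 n t = (m + ½) λ.
λ = 2 n t / (m + ½). The fifth-longest wavelength is m = 4: λ = 2 × 1.693 × 967 / 4.50 = 728 nm.

728 nm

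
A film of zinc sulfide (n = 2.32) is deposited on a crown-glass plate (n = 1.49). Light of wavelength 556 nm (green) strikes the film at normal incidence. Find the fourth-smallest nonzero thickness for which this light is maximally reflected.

419 nm

Top surface (1.0 → 2.32): reflection off a higher-index medium gives a half-wave phase shift.
Bottom surface (2.32 → 1.49): reflection off a lower-index medium gives no phase shift.
Net: one phase inversion between the two reflected rays.
For maximum reflection here: 2 n t = (m + ½) λ.
The fourth-smallest nonzero thickness corresponds to m = 3: t = (m + ½) λ / (2 n) = 3.50 × 556 / (2 × 2.32) = 419 nm.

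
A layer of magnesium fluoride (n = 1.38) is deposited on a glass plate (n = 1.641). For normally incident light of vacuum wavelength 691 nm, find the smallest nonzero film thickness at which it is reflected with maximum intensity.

Top surface (1.0 → 1.38): reflection off a higher-index medium gives a half-wave phase shift.
Bottom surface (1.38 → 1.641): reflection off a higher-index medium gives a half-wave phase shift.
Net: no relative phase inversion (both shifts match).
For maximum reflection here: 2 n t = m λ.
Minimum nonzero at m = 1: t = λ / (2 n) = 691 / (2 × 1.38) = 250 nm.

250 nm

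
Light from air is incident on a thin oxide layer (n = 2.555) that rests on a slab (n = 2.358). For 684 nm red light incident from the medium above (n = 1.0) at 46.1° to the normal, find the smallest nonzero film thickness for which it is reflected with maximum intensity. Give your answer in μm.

0.0698 μm

Top surface (1.0 → 2.555): reflection off a higher-index medium gives a half-wave phase shift.
Ray reflecting at the bottom interface goes from n = 2.555 toward n = 2.358: no phase shift.
The two reflections differ by half a wavelength.
For strong reflection here: 2 n t cos θ_r = (m + ½) λ.
Snell's law: 1.0 sin 46.1° = 2.555 sin θ_r → sin θ_r = 0.282, cos θ_r = 0.959.
Minimum at m = 0: t = λ / (4 n cos θ_r) = 684 / (4 × 2.555 × 0.959) = 69.8 nm.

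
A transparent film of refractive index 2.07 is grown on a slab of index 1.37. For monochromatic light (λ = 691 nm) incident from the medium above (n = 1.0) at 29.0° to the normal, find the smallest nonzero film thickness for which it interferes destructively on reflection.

172 nm

Top surface (1.0 → 2.07): reflection off a higher-index medium gives a half-wave phase shift.
Ray reflecting at the bottom interface goes from n = 2.07 toward n = 1.37: no phase shift.
Net: one phase inversion between the two reflected rays.
So the condition for destructive reflection is 2 n t cos θ_r = m λ.
Snell's law: 1.0 sin 29.0° = 2.07 sin θ_r → sin θ_r = 0.234, cos θ_r = 0.972.
Minimum nonzero at m = 1: t = λ / (2 n cos θ_r) = 691 / (2 × 2.07 × 0.972) = 172 nm.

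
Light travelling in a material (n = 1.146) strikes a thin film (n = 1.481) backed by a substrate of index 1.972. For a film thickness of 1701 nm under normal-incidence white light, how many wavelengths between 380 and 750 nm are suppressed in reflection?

6

At the upper boundary (n = 1.146 to n = 1.481) the reflected ray undergoes a half-wave phase shift.
Bottom surface (1.481 → 1.972): reflection off a higher-index medium gives a half-wave phase shift.
Zero or two π shifts → no net half-wave offset.
With no net inversion, destructive interference in reflection requires 2 n t = (m + ½) λ.
λ = 2 n t / (m + ½) = 5038 / (m + ½) nm.
m=6: 775 nm (IR); m=7: 672 nm (visible); m=8: 593 nm (visible); m=9: 530 nm (visible); m=10: 480 nm (visible); m=11: 438 nm (visible); m=12: 403 nm (visible); m=13: 373 nm (UV).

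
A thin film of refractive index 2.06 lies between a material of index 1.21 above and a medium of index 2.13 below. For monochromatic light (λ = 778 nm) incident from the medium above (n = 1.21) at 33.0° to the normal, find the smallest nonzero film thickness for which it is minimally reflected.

Top surface (1.21 → 2.06): reflection off a higher-index medium gives a half-wave phase shift.
Ray reflecting at the bottom interface goes from n = 2.06 toward n = 2.13: a half-wave phase shift.
Net: no relative phase inversion (both shifts match).
So the condition for destructive reflection is 2 n t cos θ_r = (m + ½) λ.
Snell's law: 1.21 sin 33.0° = 2.06 sin θ_r → sin θ_r = 0.320, cos θ_r = 0.947.
Minimum at m = 0: t = λ / (4 n cos θ_r) = 778 / (4 × 2.06 × 0.947) = 99.7 nm.

99.7 nm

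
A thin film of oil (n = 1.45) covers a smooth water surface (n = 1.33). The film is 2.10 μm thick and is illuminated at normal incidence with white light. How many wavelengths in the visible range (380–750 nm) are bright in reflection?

Ray reflecting at the top interface goes from n = 1.0 toward n = 1.45: a half-wave phase shift.
At the lower boundary (n = 1.45 to n = 1.33) the reflected ray undergoes no phase shift.
Net: one phase inversion between the two reflected rays.
For bright reflection here: 2 n t = (m + ½) λ.
λ = 2 n t / (m + ½) = 6090 / (m + ½) nm.
m=7: 812 nm (IR); m=8: 716 nm (visible); m=9: 641 nm (visible); m=10: 580 nm (visible); m=11: 530 nm (visible); m=12: 487 nm (visible); m=13: 451 nm (visible); m=14: 420 nm (visible); m=15: 393 nm (visible); m=16: 369 nm (UV).

8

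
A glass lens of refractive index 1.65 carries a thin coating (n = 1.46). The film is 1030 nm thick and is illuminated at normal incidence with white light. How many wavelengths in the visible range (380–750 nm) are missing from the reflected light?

4

Ray reflecting at the top interface goes from n = 1.0 toward n = 1.46: a half-wave phase shift.
Bottom surface (1.46 → 1.65): reflection off a higher-index medium gives a half-wave phase shift.
The two reflections carry the same phase change, so no net offset.
So the condition for destructive reflection is 2 n t = (m + ½) λ.
λ = 2 n t / (m + ½) = 3008 / (m + ½) nm.
m=3: 859 nm (IR); m=4: 668 nm (visible); m=5: 547 nm (visible); m=6: 463 nm (visible); m=7: 401 nm (visible); m=8: 354 nm (UV).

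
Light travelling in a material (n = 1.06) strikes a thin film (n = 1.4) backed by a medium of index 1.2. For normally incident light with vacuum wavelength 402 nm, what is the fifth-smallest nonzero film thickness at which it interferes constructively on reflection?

Ray reflecting at the top interface goes from n = 1.06 toward n = 1.4: a half-wave phase shift.
Bottom surface (1.4 → 1.2): reflection off a lower-index medium gives no phase shift.
The two reflections differ by half a wavelength.
With one net inversion, constructive interference in reflection requires 2 n t = (m + ½) λ.
The fifth-smallest nonzero thickness corresponds to m = 4: t = (m + ½) λ / (2 n) = 4.50 × 402 / (2 × 1.4) = 646 nm.

646 nm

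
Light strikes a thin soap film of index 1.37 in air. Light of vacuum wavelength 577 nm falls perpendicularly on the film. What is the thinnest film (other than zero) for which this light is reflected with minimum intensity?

211 nm

Top surface (1.0 → 1.37): reflection off a higher-index medium gives a half-wave phase shift.
Bottom surface (1.37 → 1.0): reflection off a lower-index medium gives no phase shift.
Net: one phase inversion between the two reflected rays.
For weak reflection here: 2 n t = m λ.
Minimum nonzero at m = 1: t = λ / (2 n) = 577 / (2 × 1.37) = 211 nm.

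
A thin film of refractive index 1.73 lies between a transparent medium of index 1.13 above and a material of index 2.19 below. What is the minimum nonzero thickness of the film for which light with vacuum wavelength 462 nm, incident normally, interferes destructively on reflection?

66.8 nm

At the upper boundary (n = 1.13 to n = 1.73) the reflected ray undergoes a half-wave phase shift.
Ray reflecting at the bottom interface goes from n = 1.73 toward n = 2.19: a half-wave phase shift.
Net: no relative phase inversion (both shifts match).
For minimum reflection here: 2 n t = (m + ½) λ.
Minimum at m = 0: t = λ / (4 n) = 462 / (4 × 1.73) = 66.8 nm.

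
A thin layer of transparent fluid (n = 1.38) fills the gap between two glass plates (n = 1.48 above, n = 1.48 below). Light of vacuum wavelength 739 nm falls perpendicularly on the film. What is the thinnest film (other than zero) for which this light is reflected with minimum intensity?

268 nm

Ray reflecting at the top interface goes from n = 1.48 toward n = 1.38: no phase shift.
Ray reflecting at the bottom interface goes from n = 1.38 toward n = 1.48: a half-wave phase shift.
Net: one phase inversion between the two reflected rays.
For dark reflection here: 2 n t = m λ.
Minimum nonzero at m = 1: t = λ / (2 n) = 739 / (2 × 1.38) = 268 nm.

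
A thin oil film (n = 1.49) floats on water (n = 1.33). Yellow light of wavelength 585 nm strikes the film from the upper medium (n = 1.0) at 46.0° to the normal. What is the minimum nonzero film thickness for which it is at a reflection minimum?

At the upper boundary (n = 1.0 to n = 1.49) the reflected ray undergoes a half-wave phase shift.
Bottom surface (1.49 → 1.33): reflection off a lower-index medium gives no phase shift.
Exactly one π shift → a net half-wave offset.
So the condition for destructive reflection is 2 n t cos θ_r = m λ.
Snell's law: 1.0 sin 46.0° = 1.49 sin θ_r → sin θ_r = 0.483, cos θ_r = 0.876.
Minimum nonzero at m = 1: t = λ / (2 n cos θ_r) = 585 / (2 × 1.49 × 0.876) = 224 nm.

224 nm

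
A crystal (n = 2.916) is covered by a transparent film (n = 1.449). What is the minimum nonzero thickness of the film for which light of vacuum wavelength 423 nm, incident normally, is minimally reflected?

At the upper boundary (n = 1.0 to n = 1.449) the reflected ray undergoes a half-wave phase shift.
At the lower boundary (n = 1.449 to n = 2.916) the reflected ray undergoes a half-wave phase shift.
Net: no relative phase inversion (both shifts match).
With no net inversion, destructive interference in reflection requires 2 n t = (m + ½) λ.
Minimum at m = 0: t = λ / (4 n) = 423 / (4 × 1.449) = 73.0 nm.

73.0 nm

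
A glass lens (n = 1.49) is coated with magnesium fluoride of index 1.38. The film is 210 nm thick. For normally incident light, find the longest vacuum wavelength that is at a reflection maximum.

Top surface (1.0 → 1.38): reflection off a higher-index medium gives a half-wave phase shift.
At the lower boundary (n = 1.38 to n = 1.49) the reflected ray undergoes a half-wave phase shift.
Zero or two π shifts → no net half-wave offset.
So the condition for constructive reflection is 2 n t = m λ.
λ = 2 n t / m. The longest wavelength is m = 1: λ = 2 × 1.38 × 210 / 1.00 = 580 nm.

580 nm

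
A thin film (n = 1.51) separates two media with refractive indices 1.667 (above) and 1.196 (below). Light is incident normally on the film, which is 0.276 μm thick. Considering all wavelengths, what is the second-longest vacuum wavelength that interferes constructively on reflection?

Top surface (1.667 → 1.51): reflection off a lower-index medium gives no phase shift.
Ray reflecting at the bottom interface goes from n = 1.51 toward n = 1.196: no phase shift.
The two reflections carry the same phase change, so no net offset.
With no net inversion, constructive interference in reflection requires 2 n t = m λ.
λ = 2 n t / m. The second-longest wavelength is m = 2: λ = 2 × 1.51 × 276 / 2.00 = 417 nm.

417 nm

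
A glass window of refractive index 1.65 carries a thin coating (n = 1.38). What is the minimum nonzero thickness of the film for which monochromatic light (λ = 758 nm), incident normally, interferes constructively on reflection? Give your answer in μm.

0.275 μm

Top surface (1.0 → 1.38): reflection off a higher-index medium gives a half-wave phase shift.
Bottom surface (1.38 → 1.65): reflection off a higher-index medium gives a half-wave phase shift.
Zero or two π shifts → no net half-wave offset.
With no net inversion, constructive interference in reflection requires 2 n t = m λ.
Minimum nonzero at m = 1: t = λ / (2 n) = 758 / (2 × 1.38) = 275 nm.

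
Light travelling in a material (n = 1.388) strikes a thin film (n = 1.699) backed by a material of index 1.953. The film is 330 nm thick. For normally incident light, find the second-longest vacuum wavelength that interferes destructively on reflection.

Ray reflecting at the top interface goes from n = 1.388 toward n = 1.699: a half-wave phase shift.
Bottom surface (1.699 → 1.953): reflection off a higher-index medium gives a half-wave phase shift.
Zero or two π shifts → no net half-wave offset.
With no net inversion, destructive interference in reflection requires 2 n t = (m + ½) λ.
λ = 2 n t / (m + ½). The second-longest wavelength is m = 1: λ = 2 × 1.699 × 330 / 1.50 = 748 nm.

748 nm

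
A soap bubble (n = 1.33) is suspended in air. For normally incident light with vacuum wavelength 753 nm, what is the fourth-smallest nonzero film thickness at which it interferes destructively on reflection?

Ray reflecting at the top interface goes from n = 1.0 toward n = 1.33: a half-wave phase shift.
Ray reflecting at the bottom interface goes from n = 1.33 toward n = 1.0: no phase shift.
Net: one phase inversion between the two reflected rays.
With one net inversion, destructive interference in reflection requires 2 n t = m λ.
The fourth-smallest nonzero thickness corresponds to m = 4: t = m λ / (2 n) = 4.00 × 753 / (2 × 1.33) = 1132 nm.

1132 nm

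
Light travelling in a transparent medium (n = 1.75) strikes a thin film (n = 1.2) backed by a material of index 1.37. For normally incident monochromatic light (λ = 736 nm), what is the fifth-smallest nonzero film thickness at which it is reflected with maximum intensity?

1380 nm

Top surface (1.75 → 1.2): reflection off a lower-index medium gives no phase shift.
At the lower boundary (n = 1.2 to n = 1.37) the reflected ray undergoes a half-wave phase shift.
Exactly one π shift → a net half-wave offset.
With one net inversion, constructive interference in reflection requires 2 n t = (m + ½) λ.
The fifth-smallest nonzero thickness corresponds to m = 4: t = (m + ½) λ / (2 n) = 4.50 × 736 / (2 × 1.2) = 1380 nm.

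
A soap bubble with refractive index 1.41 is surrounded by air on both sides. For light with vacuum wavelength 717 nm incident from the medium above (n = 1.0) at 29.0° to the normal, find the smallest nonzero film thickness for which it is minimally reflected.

Top surface (1.0 → 1.41): reflection off a higher-index medium gives a half-wave phase shift.
Ray reflecting at the bottom interface goes from n = 1.41 toward n = 1.0: no phase shift.
Exactly one π shift → a net half-wave offset.
For weak reflection here: 2 n t cos θ_r = m λ.
Snell's law: 1.0 sin 29.0° = 1.41 sin θ_r → sin θ_r = 0.344, cos θ_r = 0.939.
Minimum nonzero at m = 1: t = λ / (2 n cos θ_r) = 717 / (2 × 1.41 × 0.939) = 271 nm.

271 nm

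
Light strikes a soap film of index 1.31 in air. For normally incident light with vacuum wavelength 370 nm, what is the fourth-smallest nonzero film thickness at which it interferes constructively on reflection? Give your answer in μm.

0.494 μm

Ray reflecting at the top interface goes from n = 1.0 toward n = 1.31: a half-wave phase shift.
Ray reflecting at the bottom interface goes from n = 1.31 toward n = 1.0: no phase shift.
Exactly one π shift → a net half-wave offset.
With one net inversion, constructive interference in reflection requires 2 n t = (m + ½) λ.
The fourth-smallest nonzero thickness corresponds to m = 3: t = (m + ½) λ / (2 n) = 3.50 × 370 / (2 × 1.31) = 494 nm.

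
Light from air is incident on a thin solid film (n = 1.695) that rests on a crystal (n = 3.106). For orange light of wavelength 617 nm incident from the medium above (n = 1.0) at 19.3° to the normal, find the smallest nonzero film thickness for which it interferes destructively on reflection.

Ray reflecting at the top interface goes from n = 1.0 toward n = 1.695: a half-wave phase shift.
Bottom surface (1.695 → 3.106): reflection off a higher-index medium gives a half-wave phase shift.
The two reflections carry the same phase change, so no net offset.
With no net inversion, destructive interference in reflection requires 2 n t cos θ_r = (m + ½) λ.
Snell's law: 1.0 sin 19.3° = 1.695 sin θ_r → sin θ_r = 0.195, cos θ_r = 0.981.
Minimum at m = 0: t = λ / (4 n cos θ_r) = 617 / (4 × 1.695 × 0.981) = 92.8 nm.

92.8 nm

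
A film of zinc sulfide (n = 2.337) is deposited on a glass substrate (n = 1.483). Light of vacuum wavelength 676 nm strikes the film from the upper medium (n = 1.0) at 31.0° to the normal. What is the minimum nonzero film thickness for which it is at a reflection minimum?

148 nm

At the upper boundary (n = 1.0 to n = 2.337) the reflected ray undergoes a half-wave phase shift.
Ray reflecting at the bottom interface goes from n = 2.337 toward n = 1.483: no phase shift.
The two reflections differ by half a wavelength.
So the condition for destructive reflection is 2 n t cos θ_r = m λ.
Snell's law: 1.0 sin 31.0° = 2.337 sin θ_r → sin θ_r = 0.220, cos θ_r = 0.975.
Minimum nonzero at m = 1: t = λ / (2 n cos θ_r) = 676 / (2 × 2.337 × 0.975) = 148 nm.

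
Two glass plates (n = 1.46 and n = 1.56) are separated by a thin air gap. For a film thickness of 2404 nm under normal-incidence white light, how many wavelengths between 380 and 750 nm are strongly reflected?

7

Ray reflecting at the top interface goes from n = 1.46 toward n = 1.0: no phase shift.
Bottom surface (1.0 → 1.56): reflection off a higher-index medium gives a half-wave phase shift.
The two reflections differ by half a wavelength.
So the condition for constructive reflection is 2 n t = (m + ½) λ.
λ = 2 n t / (m + ½) = 4808 / (m + ½) nm.
m=5: 874 nm (IR); m=6: 740 nm (visible); m=7: 641 nm (visible); m=8: 566 nm (visible); m=9: 506 nm (visible); m=10: 458 nm (visible); m=11: 418 nm (visible); m=12: 385 nm (visible); m=13: 356 nm (UV).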